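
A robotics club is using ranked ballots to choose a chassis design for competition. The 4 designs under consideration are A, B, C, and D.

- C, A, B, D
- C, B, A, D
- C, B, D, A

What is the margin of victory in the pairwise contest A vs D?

Ballots ranking A above D: 2.
Ballots ranking D above A: 1.
A wins 2–1, a margin of 1.

1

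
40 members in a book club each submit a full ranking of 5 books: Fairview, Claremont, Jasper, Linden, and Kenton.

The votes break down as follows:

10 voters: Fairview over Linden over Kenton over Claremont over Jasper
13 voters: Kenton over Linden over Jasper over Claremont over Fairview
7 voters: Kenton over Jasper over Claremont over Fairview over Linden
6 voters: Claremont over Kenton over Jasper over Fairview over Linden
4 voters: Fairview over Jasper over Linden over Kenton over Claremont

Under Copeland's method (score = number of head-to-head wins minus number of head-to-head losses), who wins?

Kenton

Pairwise results:
  Fairview vs Claremont: Claremont wins 26–14.
  Fairview vs Jasper: Jasper wins 26–14.
  Fairview vs Linden: Fairview wins 27–13.
  Fairview vs Kenton: Kenton wins 26–14.
  Claremont vs Jasper: Jasper wins 24–16.
  Claremont vs Linden: Linden wins 27–13.
  Claremont vs Kenton: Kenton wins 34–6.
  Jasper vs Linden: Linden wins 23–17.
  Jasper vs Kenton: Kenton wins 36–4.
  Linden vs Kenton: Kenton wins 26–14.
Copeland scores (wins − losses):
  Fairview: 1 − 3 = -2
  Claremont: 1 − 3 = -2
  Jasper: 2 − 2 = 0
  Linden: 2 − 2 = 0
  Kenton: 4 − 0 = 4
Kenton has the best Copeland score.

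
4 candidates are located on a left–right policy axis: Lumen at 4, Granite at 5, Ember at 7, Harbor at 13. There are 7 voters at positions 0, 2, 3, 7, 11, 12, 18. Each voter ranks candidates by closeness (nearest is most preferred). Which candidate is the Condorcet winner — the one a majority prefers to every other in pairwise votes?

With single-peaked preferences on a line, the Condorcet winner is the candidate closest to the median voter.
The median voter (position 7) is closest to Ember at 7.
Check: Ember vs Harbor — voters closer to Ember: 4 of 7.

Ember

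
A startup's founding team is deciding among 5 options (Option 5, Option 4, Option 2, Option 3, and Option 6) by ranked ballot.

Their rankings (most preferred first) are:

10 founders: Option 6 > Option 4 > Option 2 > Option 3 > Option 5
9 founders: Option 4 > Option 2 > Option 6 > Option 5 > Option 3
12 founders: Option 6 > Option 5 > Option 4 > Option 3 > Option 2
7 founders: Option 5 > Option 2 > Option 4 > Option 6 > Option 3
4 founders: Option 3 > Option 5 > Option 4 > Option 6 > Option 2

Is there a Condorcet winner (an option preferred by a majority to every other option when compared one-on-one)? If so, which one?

Option 6

Head-to-head results (42 voters total):
Option 5 vs Option 4: Option 5 wins 23–19.
Option 5 vs Option 2: Option 5 wins 23–19.
Option 5 vs Option 3: Option 5 wins 28–14.
Option 5 vs Option 6: Option 6 wins 31–11.
Option 4 vs Option 2: Option 4 wins 35–7.
Option 4 vs Option 3: Option 4 wins 38–4.
Option 4 vs Option 6: Option 6 wins 22–20.
Option 2 vs Option 3: Option 2 wins 26–16.
Option 2 vs Option 6: Option 6 wins 26–16.
Option 3 vs Option 6: Option 6 wins 38–4.
Option 6 beats each rival — Option 5 (31–11), Option 4 (22–20), Option 2 (26–16), Option 3 (38–4) — so Option 6 is the Condorcet winner.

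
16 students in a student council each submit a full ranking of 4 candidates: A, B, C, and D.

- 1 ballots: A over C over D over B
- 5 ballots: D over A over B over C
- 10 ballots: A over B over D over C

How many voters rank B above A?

Ballots ranking B above A: 0.
Ballots ranking A above B: 1+5+10 = 16.
So 0 of 16 voters prefer B to A.

0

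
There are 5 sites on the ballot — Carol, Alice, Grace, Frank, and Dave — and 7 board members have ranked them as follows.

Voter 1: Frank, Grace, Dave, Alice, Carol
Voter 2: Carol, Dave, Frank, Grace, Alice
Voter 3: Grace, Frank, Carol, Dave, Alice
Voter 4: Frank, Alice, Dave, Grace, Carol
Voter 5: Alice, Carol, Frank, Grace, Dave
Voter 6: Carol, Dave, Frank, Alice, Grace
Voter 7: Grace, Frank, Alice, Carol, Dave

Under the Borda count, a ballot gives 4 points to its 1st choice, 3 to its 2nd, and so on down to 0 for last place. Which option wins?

Borda scores:
  Carol: 0 + 4 + 2 + 0 + 3 + 4 + 1 = 14
  Alice: 1 + 0 + 0 + 3 + 4 + 1 + 2 = 11
  Grace: 3 + 1 + 4 + 1 + 1 + 0 + 4 = 14
  Frank: 4 + 2 + 3 + 4 + 2 + 2 + 3 = 20
  Dave: 2 + 3 + 1 + 2 + 0 + 3 + 0 = 11
Frank has the highest total.

Frank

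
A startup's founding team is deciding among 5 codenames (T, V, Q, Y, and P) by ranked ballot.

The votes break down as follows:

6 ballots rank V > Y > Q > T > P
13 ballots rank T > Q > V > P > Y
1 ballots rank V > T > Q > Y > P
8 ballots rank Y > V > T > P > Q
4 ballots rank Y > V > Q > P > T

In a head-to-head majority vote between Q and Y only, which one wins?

Y

Ballots ranking Q above Y: 13+1 = 14.
Ballots ranking Y above Q: 6+8+4 = 18.
Y wins the head-to-head, 18–14.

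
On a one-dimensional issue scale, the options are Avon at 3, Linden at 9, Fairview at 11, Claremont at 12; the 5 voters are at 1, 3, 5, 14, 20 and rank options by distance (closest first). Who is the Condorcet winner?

With single-peaked preferences on a line, the Condorcet winner is the candidate closest to the median voter.
The median voter (position 5) is closest to Avon at 3.
Check: Avon vs Fairview — voters closer to Avon: 3 of 5.

Avon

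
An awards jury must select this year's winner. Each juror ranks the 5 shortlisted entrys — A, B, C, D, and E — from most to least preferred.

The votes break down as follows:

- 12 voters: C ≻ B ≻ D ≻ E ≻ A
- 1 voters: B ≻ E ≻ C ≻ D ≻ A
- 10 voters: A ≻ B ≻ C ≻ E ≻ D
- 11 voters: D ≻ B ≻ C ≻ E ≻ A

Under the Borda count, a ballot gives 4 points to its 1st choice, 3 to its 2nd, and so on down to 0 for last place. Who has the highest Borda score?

Borda scores:
  A: 12·0 + 0 + 10·4 + 11·0 = 40
  B: 12·3 + 4 + 10·3 + 11·3 = 103
  C: 12·4 + 2 + 10·2 + 11·2 = 92
  D: 12·2 + 1 + 10·0 + 11·4 = 69
  E: 12·1 + 3 + 10·1 + 11·1 = 36
B has the highest total.

B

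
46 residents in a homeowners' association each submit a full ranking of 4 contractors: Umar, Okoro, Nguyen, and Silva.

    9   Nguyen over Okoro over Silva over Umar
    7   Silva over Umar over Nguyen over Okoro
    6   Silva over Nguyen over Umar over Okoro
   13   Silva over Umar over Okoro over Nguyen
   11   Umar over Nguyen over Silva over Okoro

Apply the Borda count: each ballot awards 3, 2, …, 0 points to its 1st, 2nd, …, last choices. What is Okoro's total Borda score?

31

Borda scores:
  Umar: 9·0 + 7·2 + 6·1 + 13·2 + 11·3 = 79
  Okoro: 9·2 + 7·0 + 6·0 + 13·1 + 11·0 = 31
  Nguyen: 9·3 + 7·1 + 6·2 + 13·0 + 11·2 = 68
  Silva: 9·1 + 7·3 + 6·3 + 13·3 + 11·1 = 98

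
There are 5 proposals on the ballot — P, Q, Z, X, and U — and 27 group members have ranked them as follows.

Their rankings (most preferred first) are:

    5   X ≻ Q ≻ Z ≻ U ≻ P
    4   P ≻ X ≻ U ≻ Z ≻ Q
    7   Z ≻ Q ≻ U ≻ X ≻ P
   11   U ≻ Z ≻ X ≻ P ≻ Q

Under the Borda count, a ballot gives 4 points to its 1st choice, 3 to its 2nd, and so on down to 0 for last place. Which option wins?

Borda scores:
  P: 5·0 + 4·4 + 7·0 + 11·1 = 27
  Q: 5·3 + 4·0 + 7·3 + 11·0 = 36
  Z: 5·2 + 4·1 + 7·4 + 11·3 = 75
  X: 5·4 + 4·3 + 7·1 + 11·2 = 61
  U: 5·1 + 4·2 + 7·2 + 11·4 = 71
Z has the highest total.

Z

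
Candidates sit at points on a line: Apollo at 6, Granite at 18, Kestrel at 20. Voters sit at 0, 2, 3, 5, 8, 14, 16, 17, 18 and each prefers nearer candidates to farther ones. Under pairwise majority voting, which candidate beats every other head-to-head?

Apollo

With single-peaked preferences on a line, the Condorcet winner is the candidate closest to the median voter.
The median voter (position 8) is closest to Apollo at 6.
Check: Apollo vs Granite — voters closer to Apollo: 5 of 9.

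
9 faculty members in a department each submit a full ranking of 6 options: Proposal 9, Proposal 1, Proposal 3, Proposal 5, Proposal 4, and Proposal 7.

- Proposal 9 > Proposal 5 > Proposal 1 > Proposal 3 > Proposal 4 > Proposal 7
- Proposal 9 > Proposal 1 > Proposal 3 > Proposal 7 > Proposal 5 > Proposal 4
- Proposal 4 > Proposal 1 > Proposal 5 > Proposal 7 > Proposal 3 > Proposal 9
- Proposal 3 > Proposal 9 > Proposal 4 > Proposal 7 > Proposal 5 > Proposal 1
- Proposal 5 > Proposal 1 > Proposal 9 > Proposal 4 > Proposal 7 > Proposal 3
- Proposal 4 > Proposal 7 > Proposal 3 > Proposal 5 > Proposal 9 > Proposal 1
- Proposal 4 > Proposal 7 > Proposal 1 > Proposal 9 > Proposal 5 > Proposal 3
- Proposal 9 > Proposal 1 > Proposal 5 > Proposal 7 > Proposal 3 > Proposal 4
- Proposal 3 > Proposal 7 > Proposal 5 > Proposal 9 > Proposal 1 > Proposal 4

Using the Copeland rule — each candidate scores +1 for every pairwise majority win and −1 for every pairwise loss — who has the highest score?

Proposal 9

Pairwise results:
  Proposal 9 vs Proposal 1: Proposal 9 wins 6–3.
  Proposal 9 vs Proposal 3: Proposal 9 wins 5–4.
  Proposal 9 vs Proposal 5: Proposal 9 wins 5–4.
  Proposal 9 vs Proposal 4: Proposal 9 wins 6–3.
  Proposal 9 vs Proposal 7: Proposal 9 wins 5–4.
  Proposal 1 vs Proposal 3: Proposal 1 wins 6–3.
  Proposal 1 vs Proposal 5: Proposal 5 wins 5–4.
  Proposal 1 vs Proposal 4: Proposal 1 wins 5–4.
  Proposal 1 vs Proposal 7: Proposal 1 wins 5–4.
  Proposal 3 vs Proposal 5: Proposal 5 wins 5–4.
  Proposal 3 vs Proposal 4: Proposal 3 wins 5–4.
  Proposal 3 vs Proposal 7: Proposal 7 wins 5–4.
  Proposal 5 vs Proposal 4: Proposal 5 wins 5–4.
  Proposal 5 vs Proposal 7: Proposal 7 wins 5–4.
  Proposal 4 vs Proposal 7: Proposal 4 wins 6–3.
Copeland scores (wins − losses):
  Proposal 9: 5 − 0 = 5
  Proposal 1: 3 − 2 = 1
  Proposal 3: 1 − 4 = -3
  Proposal 5: 3 − 2 = 1
  Proposal 4: 1 − 4 = -3
  Proposal 7: 2 − 3 = -1
Proposal 9 has the best Copeland score.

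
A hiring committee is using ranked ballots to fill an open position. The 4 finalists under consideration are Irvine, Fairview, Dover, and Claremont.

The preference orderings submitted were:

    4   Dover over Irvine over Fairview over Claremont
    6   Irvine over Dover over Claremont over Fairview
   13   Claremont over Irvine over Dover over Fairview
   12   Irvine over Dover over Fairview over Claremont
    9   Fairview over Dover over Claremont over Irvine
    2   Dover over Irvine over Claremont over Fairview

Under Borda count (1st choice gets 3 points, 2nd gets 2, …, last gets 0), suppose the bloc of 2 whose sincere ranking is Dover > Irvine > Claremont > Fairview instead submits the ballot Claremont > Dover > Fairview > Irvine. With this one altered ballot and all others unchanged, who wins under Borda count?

Borda totals with the altered ballot: Irvine 88, Fairview 45, Dover 83, Claremont 60.
The winner is unchanged: still Irvine.

Irvine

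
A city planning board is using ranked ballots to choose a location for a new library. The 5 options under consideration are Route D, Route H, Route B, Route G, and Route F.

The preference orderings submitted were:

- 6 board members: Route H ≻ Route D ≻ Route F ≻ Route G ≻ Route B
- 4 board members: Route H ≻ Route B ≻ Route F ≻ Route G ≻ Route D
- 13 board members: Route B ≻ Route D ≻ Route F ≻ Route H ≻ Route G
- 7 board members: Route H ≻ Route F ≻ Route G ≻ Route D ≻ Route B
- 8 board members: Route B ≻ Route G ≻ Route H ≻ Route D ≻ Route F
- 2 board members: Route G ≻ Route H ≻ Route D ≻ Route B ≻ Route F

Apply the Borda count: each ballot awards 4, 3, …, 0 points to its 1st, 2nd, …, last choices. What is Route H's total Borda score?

103

Borda scores:
  Route D: 6·3 + 4·0 + 13·3 + 7·1 + 8·1 + 2·2 = 76
  Route H: 6·4 + 4·4 + 13·1 + 7·4 + 8·2 + 2·3 = 103
  Route B: 6·0 + 4·3 + 13·4 + 7·0 + 8·4 + 2·1 = 98
  Route G: 6·1 + 4·1 + 13·0 + 7·2 + 8·3 + 2·4 = 56
  Route F: 6·2 + 4·2 + 13·2 + 7·3 + 8·0 + 2·0 = 67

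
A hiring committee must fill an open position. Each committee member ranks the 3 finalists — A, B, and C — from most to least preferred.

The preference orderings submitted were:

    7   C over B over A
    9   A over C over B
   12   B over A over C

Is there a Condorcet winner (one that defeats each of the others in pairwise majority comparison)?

No

Head-to-head results (28 voters total):
A vs B: B wins 19–9.
A vs C: A wins 21–7.
B vs C: C wins 16–12.
No candidate beats all others: A beats C beats B beats A, a majority cycle.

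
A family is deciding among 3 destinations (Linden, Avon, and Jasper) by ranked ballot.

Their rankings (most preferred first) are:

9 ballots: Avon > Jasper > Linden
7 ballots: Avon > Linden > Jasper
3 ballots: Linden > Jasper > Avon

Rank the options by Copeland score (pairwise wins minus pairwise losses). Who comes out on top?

Pairwise results:
  Linden vs Avon: Avon wins 16–3.
  Linden vs Jasper: Linden wins 10–9.
  Avon vs Jasper: Avon wins 16–3.
Copeland scores (wins − losses):
  Linden: 1 − 1 = 0
  Avon: 2 − 0 = 2
  Jasper: 0 − 2 = -2
Avon has the best Copeland score.

Avon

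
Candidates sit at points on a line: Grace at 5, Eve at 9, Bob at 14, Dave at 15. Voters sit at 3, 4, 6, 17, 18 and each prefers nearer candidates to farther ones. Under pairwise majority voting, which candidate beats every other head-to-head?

With single-peaked preferences on a line, the Condorcet winner is the candidate closest to the median voter.
The median voter (position 6) is closest to Grace at 5.
Check: Grace vs Dave — voters closer to Grace: 3 of 5.

Grace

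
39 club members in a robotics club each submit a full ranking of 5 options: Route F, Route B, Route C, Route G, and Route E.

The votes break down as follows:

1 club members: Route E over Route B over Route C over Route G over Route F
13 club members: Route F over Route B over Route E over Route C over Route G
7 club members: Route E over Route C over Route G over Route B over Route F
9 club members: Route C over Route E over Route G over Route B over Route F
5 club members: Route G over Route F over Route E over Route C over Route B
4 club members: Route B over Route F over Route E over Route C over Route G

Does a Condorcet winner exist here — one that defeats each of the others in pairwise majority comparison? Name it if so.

None — there is no Condorcet winner

Head-to-head results (39 voters total):
Route F vs Route B: Route B wins 21–18.
Route F vs Route C: Route F wins 22–17.
Route F vs Route G: Route G wins 22–17.
Route F vs Route E: Route F wins 22–17.
Route B vs Route C: Route C wins 21–18.
Route B vs Route G: Route G wins 21–18.
Route B vs Route E: Route E wins 22–17.
Route C vs Route G: Route C wins 34–5.
Route C vs Route E: Route E wins 30–9.
Route G vs Route E: Route E wins 34–5.
No candidate beats all others: Route F beats Route C beats Route B beats Route F, a majority cycle.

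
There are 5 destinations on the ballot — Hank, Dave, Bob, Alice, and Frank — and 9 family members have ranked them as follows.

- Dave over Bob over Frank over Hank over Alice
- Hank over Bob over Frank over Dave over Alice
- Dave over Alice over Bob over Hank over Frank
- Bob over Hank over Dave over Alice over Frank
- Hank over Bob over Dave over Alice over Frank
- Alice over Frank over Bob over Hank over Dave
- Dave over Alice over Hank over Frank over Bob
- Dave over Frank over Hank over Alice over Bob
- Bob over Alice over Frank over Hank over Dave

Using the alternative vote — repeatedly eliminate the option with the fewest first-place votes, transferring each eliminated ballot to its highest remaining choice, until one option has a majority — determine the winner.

Round 1: Dave 4, Hank 2, Bob 2, Alice 1, Frank 0. Frank has the fewest and is eliminated.
Round 2: Dave 4, Hank 2, Bob 2, Alice 1. Alice has the fewest and is eliminated.
Round 3: Dave 4, Bob 3, Hank 2. Hank has the fewest and is eliminated.
Round 4: Bob 5, Dave 4. Bob has a majority.

Bob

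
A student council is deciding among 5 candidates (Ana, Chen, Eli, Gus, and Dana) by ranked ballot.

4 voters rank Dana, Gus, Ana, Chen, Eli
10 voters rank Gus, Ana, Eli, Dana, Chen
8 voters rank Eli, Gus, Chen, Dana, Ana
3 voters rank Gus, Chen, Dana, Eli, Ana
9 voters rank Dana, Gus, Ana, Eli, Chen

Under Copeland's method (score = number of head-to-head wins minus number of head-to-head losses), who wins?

Pairwise results:
  Ana vs Chen: Ana wins 23–11.
  Ana vs Eli: Ana wins 23–11.
  Ana vs Gus: Gus wins 34–0.
  Ana vs Dana: Dana wins 24–10.
  Chen vs Eli: Eli wins 27–7.
  Chen vs Gus: Gus wins 34–0.
  Chen vs Dana: Dana wins 23–11.
  Eli vs Gus: Gus wins 26–8.
  Eli vs Dana: Eli wins 18–16.
  Gus vs Dana: Gus wins 21–13.
Copeland scores (wins − losses):
  Ana: 2 − 2 = 0
  Chen: 0 − 4 = -4
  Eli: 2 − 2 = 0
  Gus: 4 − 0 = 4
  Dana: 2 − 2 = 0
Gus has the best Copeland score.

Gus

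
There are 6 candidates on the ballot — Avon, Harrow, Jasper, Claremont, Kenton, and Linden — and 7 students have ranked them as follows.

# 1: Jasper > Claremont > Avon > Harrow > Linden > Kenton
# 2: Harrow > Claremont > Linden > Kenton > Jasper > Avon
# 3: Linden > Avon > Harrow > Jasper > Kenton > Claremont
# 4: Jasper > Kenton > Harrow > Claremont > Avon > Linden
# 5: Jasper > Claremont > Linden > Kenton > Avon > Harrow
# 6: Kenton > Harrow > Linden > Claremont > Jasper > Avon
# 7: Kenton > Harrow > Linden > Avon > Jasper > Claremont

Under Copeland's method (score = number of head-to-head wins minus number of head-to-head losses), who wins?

Pairwise results:
  Avon vs Harrow: Harrow wins 4–3.
  Avon vs Jasper: Jasper wins 5–2.
  Avon vs Claremont: Claremont wins 5–2.
  Avon vs Kenton: Kenton wins 5–2.
  Avon vs Linden: Linden wins 5–2.
  Harrow vs Jasper: Harrow wins 4–3.
  Harrow vs Claremont: Harrow wins 5–2.
  Harrow vs Kenton: Kenton wins 4–3.
  Harrow vs Linden: Harrow wins 5–2.
  Jasper vs Claremont: Jasper wins 5–2.
  Jasper vs Kenton: Jasper wins 4–3.
  Jasper vs Linden: Linden wins 4–3.
  Claremont vs Kenton: Kenton wins 4–3.
  Claremont vs Linden: Claremont wins 4–3.
  Kenton vs Linden: Linden wins 4–3.
Copeland scores (wins − losses):
  Avon: 0 − 5 = -5
  Harrow: 4 − 1 = 3
  Jasper: 3 − 2 = 1
  Claremont: 2 − 3 = -1
  Kenton: 3 − 2 = 1
  Linden: 3 − 2 = 1
Harrow has the best Copeland score.

Harrow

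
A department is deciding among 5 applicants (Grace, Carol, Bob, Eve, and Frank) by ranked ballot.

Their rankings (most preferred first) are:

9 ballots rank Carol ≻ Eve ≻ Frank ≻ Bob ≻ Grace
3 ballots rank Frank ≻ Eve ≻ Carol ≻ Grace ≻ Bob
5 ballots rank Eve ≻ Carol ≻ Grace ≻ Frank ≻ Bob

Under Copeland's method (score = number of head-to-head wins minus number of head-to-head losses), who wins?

Pairwise results:
  Grace vs Carol: Carol wins 17–0.
  Grace vs Bob: Bob wins 9–8.
  Grace vs Eve: Eve wins 17–0.
  Grace vs Frank: Frank wins 12–5.
  Carol vs Bob: Carol wins 17–0.
  Carol vs Eve: Carol wins 9–8.
  Carol vs Frank: Carol wins 14–3.
  Bob vs Eve: Eve wins 17–0.
  Bob vs Frank: Frank wins 17–0.
  Eve vs Frank: Eve wins 14–3.
Copeland scores (wins − losses):
  Grace: 0 − 4 = -4
  Carol: 4 − 0 = 4
  Bob: 1 − 3 = -2
  Eve: 3 − 1 = 2
  Frank: 2 − 2 = 0
Carol has the best Copeland score.

Carol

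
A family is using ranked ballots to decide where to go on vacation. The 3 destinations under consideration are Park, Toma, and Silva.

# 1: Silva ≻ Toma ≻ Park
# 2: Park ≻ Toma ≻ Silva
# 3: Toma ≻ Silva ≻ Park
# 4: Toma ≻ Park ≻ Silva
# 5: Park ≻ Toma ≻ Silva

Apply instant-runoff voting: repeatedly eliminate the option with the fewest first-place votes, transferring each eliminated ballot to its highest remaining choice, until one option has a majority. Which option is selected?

Round 1: Park 2, Toma 2, Silva 1. Silva has the fewest and is eliminated.
Round 2: Toma 3, Park 2. Toma has a majority.

Toma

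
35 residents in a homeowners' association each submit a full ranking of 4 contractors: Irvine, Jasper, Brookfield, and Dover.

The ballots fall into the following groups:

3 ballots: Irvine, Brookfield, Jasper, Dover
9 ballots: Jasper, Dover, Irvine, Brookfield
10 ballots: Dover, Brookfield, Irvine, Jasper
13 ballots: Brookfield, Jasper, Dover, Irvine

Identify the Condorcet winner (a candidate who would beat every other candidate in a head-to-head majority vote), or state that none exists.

There is no Condorcet winner

Head-to-head results (35 voters total):
Irvine vs Jasper: Jasper wins 22–13.
Irvine vs Brookfield: Brookfield wins 23–12.
Irvine vs Dover: Dover wins 32–3.
Jasper vs Brookfield: Brookfield wins 26–9.
Jasper vs Dover: Jasper wins 25–10.
Brookfield vs Dover: Dover wins 19–16.
No candidate beats all others: Jasper beats Dover beats Brookfield beats Jasper, a majority cycle.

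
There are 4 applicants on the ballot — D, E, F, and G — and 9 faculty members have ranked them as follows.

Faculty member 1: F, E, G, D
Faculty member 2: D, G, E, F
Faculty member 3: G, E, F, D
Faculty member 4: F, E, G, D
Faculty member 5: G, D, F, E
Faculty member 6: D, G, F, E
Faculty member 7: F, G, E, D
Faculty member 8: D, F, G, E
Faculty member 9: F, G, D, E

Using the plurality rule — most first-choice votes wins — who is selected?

F

First-place vote totals:
  D: 3
  E: 0
  F: 4
  G: 2
F has the most first-place votes.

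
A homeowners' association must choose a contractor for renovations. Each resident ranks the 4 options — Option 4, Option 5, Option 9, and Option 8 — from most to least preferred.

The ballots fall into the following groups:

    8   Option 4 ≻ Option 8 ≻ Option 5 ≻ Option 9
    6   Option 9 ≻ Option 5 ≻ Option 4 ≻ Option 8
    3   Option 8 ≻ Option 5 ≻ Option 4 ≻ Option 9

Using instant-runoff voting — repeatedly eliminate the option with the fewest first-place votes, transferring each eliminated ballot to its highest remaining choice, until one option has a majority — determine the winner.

Round 1: Option 4 8, Option 9 6, Option 8 3, Option 5 0. Option 5 has the fewest and is eliminated.
Round 2: Option 4 8, Option 9 6, Option 8 3. Option 8 has the fewest and is eliminated.
Round 3: Option 4 11, Option 9 6. Option 4 has a majority.

Option 4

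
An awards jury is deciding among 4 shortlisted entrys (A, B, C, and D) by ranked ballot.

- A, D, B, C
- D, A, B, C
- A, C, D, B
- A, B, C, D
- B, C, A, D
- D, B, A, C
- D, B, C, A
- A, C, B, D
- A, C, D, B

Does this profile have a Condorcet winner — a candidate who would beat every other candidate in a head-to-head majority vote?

Yes

Head-to-head results (9 voters total):
A vs B: A wins 6–3.
A vs C: A wins 7–2.
A vs D: A wins 6–3.
B vs C: B wins 6–3.
B vs D: D wins 6–3.
C vs D: C wins 5–4.
A beats each rival — B (6–3), C (7–2), D (6–3) — so A is the Condorcet winner.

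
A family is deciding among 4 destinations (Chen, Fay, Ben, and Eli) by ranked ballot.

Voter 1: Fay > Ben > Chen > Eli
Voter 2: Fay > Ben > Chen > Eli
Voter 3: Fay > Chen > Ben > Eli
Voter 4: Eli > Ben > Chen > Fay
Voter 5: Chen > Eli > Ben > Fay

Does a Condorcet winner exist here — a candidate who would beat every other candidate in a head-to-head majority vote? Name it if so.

Fay

Head-to-head results (5 voters total):
Chen vs Fay: Fay wins 3–2.
Chen vs Ben: Ben wins 3–2.
Chen vs Eli: Chen wins 4–1.
Fay vs Ben: Fay wins 3–2.
Fay vs Eli: Fay wins 3–2.
Ben vs Eli: Ben wins 3–2.
Fay beats each rival — Chen (3–2), Ben (3–2), Eli (3–2) — so Fay is the Condorcet winner.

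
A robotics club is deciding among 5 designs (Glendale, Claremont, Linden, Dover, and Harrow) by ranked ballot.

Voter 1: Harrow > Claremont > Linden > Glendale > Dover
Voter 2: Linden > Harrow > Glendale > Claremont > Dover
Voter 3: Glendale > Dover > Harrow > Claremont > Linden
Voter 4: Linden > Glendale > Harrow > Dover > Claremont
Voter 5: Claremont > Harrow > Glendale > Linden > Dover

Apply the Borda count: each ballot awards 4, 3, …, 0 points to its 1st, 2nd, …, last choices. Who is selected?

Borda scores:
  Glendale: 1 + 2 + 4 + 3 + 2 = 12
  Claremont: 3 + 1 + 1 + 0 + 4 = 9
  Linden: 2 + 4 + 0 + 4 + 1 = 11
  Dover: 0 + 0 + 3 + 1 + 0 = 4
  Harrow: 4 + 3 + 2 + 2 + 3 = 14
Harrow has the highest total.

Harrow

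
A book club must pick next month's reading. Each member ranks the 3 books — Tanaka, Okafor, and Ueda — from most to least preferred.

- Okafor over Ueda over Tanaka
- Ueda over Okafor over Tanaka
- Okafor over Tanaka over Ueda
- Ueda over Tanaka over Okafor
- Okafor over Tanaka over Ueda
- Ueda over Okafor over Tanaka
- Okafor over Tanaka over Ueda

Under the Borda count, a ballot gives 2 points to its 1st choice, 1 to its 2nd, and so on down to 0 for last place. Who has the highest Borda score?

Okafor

Borda scores:
  Tanaka: 0 + 0 + 1 + 1 + 1 + 0 + 1 = 4
  Okafor: 2 + 1 + 2 + 0 + 2 + 1 + 2 = 10
  Ueda: 1 + 2 + 0 + 2 + 0 + 2 + 0 = 7
Okafor has the highest total.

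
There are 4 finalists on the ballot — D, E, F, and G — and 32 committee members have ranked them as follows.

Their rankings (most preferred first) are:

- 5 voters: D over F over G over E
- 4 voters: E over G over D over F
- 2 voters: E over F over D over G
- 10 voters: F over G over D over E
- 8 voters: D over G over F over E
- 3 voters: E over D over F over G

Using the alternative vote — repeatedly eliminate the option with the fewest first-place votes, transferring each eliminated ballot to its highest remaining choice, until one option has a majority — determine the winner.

D

Round 1: D 13, F 10, E 9, G 0. G has the fewest and is eliminated.
Round 2: D 13, F 10, E 9. E has the fewest and is eliminated.
Round 3: D 20, F 12. D has a majority.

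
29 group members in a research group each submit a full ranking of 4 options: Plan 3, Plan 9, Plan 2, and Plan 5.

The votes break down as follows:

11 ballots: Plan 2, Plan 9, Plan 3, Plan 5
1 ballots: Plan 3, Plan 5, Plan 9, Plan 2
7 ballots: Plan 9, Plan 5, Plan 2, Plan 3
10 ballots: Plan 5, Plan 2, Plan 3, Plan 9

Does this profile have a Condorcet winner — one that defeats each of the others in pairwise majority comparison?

No

Head-to-head results (29 voters total):
Plan 3 vs Plan 9: Plan 9 wins 18–11.
Plan 3 vs Plan 2: Plan 2 wins 28–1.
Plan 3 vs Plan 5: Plan 5 wins 17–12.
Plan 9 vs Plan 2: Plan 2 wins 21–8.
Plan 9 vs Plan 5: Plan 9 wins 18–11.
Plan 2 vs Plan 5: Plan 5 wins 18–11.
No candidate beats all others: Plan 9 beats Plan 5 beats Plan 2 beats Plan 9, a majority cycle.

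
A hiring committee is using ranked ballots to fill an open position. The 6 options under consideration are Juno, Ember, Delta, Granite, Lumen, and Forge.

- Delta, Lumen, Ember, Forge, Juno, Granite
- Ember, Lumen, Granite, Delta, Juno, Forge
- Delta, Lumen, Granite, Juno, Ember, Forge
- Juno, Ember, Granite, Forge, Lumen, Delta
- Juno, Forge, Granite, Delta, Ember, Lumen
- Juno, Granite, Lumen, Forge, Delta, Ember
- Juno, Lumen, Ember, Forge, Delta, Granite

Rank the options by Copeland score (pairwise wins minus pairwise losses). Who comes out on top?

Juno

Pairwise results:
  Juno vs Ember: Juno wins 5–2.
  Juno vs Delta: Juno wins 4–3.
  Juno vs Granite: Juno wins 5–2.
  Juno vs Lumen: Juno wins 4–3.
  Juno vs Forge: Juno wins 6–1.
  Ember vs Delta: Delta wins 4–3.
  Ember vs Granite: Ember wins 4–3.
  Ember vs Lumen: Lumen wins 4–3.
  Ember vs Forge: Ember wins 5–2.
  Delta vs Granite: Granite wins 4–3.
  Delta vs Lumen: Lumen wins 4–3.
  Delta vs Forge: Forge wins 4–3.
  Granite vs Lumen: Lumen wins 4–3.
  Granite vs Forge: Granite wins 4–3.
  Lumen vs Forge: Lumen wins 5–2.
Copeland scores (wins − losses):
  Juno: 5 − 0 = 5
  Ember: 2 − 3 = -1
  Delta: 1 − 4 = -3
  Granite: 2 − 3 = -1
  Lumen: 4 − 1 = 3
  Forge: 1 − 4 = -3
Juno has the best Copeland score.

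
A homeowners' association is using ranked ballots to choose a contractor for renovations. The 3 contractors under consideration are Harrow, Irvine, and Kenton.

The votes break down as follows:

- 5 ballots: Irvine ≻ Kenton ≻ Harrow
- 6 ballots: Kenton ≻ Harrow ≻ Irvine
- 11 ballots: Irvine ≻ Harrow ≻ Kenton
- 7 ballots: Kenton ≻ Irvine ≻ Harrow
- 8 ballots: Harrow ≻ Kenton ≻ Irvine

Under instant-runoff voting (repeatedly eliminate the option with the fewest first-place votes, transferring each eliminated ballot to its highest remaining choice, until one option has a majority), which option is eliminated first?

Harrow

Round 1: Irvine 16, Kenton 13, Harrow 8. Harrow has the fewest and is eliminated.
Round 2: Kenton 21, Irvine 16. Kenton has a majority.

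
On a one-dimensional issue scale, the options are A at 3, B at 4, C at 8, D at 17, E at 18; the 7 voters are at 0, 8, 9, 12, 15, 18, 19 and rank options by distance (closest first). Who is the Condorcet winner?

With single-peaked preferences on a line, the Condorcet winner is the candidate closest to the median voter.
The median voter (position 12) is closest to C at 8.
Check: C vs E — voters closer to C: 4 of 7.

C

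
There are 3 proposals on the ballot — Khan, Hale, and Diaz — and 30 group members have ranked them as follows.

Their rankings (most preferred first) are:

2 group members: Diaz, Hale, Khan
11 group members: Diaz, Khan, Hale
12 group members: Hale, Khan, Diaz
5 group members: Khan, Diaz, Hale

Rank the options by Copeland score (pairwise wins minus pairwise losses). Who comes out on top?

Khan

Pairwise results:
  Khan vs Hale: Khan wins 16–14.
  Khan vs Diaz: Khan wins 17–13.
  Hale vs Diaz: Diaz wins 18–12.
Copeland scores (wins − losses):
  Khan: 2 − 0 = 2
  Hale: 0 − 2 = -2
  Diaz: 1 − 1 = 0
Khan has the best Copeland score.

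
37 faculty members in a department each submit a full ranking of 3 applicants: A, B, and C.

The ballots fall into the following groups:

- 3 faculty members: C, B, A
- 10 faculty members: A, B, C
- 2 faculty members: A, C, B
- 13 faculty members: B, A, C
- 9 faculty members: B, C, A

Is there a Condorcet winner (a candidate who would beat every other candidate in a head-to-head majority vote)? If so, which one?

B

Head-to-head results (37 voters total):
A vs B: B wins 25–12.
A vs C: A wins 25–12.
B vs C: B wins 32–5.
B beats each rival — A (25–12), C (32–5) — so B is the Condorcet winner.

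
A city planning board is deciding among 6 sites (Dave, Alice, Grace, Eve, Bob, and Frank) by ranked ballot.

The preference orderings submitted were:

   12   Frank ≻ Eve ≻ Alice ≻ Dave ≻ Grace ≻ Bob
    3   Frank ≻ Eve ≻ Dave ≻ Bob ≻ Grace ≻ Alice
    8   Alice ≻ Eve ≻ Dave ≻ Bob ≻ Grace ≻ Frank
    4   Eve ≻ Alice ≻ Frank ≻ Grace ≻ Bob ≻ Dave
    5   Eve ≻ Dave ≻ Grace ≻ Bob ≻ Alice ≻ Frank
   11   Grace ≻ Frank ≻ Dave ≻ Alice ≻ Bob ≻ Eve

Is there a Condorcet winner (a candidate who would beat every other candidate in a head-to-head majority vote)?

Head-to-head results (43 voters total):
Dave vs Alice: Alice wins 24–19.
Dave vs Grace: Dave wins 28–15.
Dave vs Eve: Eve wins 32–11.
Dave vs Bob: Dave wins 39–4.
Dave vs Frank: Frank wins 30–13.
Alice vs Grace: Alice wins 24–19.
Alice vs Eve: Eve wins 24–19.
Alice vs Bob: Alice wins 35–8.
Alice vs Frank: Frank wins 26–17.
Grace vs Eve: Eve wins 32–11.
Grace vs Bob: Grace wins 32–11.
Grace vs Frank: Grace wins 24–19.
Eve vs Bob: Eve wins 32–11.
Eve vs Frank: Frank wins 26–17.
Bob vs Frank: Frank wins 30–13.
No candidate beats all others: Dave beats Grace beats Frank beats Dave, a majority cycle.

No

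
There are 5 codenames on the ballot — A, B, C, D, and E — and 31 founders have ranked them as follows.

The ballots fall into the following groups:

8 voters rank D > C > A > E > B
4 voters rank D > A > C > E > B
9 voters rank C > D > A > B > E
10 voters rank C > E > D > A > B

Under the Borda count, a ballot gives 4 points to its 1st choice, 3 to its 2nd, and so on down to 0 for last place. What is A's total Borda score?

56

Borda scores:
  A: 8·2 + 4·3 + 9·2 + 10·1 = 56
  B: 8·0 + 4·0 + 9·1 + 10·0 = 9
  C: 8·3 + 4·2 + 9·4 + 10·4 = 108
  D: 8·4 + 4·4 + 9·3 + 10·2 = 95
  E: 8·1 + 4·1 + 9·0 + 10·3 = 42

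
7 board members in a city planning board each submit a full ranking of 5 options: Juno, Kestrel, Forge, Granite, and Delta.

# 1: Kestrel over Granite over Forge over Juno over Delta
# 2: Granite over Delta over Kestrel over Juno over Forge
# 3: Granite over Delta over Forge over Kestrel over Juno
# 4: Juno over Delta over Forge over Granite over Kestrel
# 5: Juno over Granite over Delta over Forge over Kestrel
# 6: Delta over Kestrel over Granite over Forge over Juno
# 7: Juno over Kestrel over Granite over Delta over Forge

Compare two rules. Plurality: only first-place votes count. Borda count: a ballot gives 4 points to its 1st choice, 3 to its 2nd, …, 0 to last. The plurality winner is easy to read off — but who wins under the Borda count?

Granite

Plurality first-place counts: Juno 3, Kestrel 1, Forge 0, Granite 2, Delta 1 → Juno.
Borda totals: Juno 14, Kestrel 13, Forge 8, Granite 19, Delta 16 → Granite.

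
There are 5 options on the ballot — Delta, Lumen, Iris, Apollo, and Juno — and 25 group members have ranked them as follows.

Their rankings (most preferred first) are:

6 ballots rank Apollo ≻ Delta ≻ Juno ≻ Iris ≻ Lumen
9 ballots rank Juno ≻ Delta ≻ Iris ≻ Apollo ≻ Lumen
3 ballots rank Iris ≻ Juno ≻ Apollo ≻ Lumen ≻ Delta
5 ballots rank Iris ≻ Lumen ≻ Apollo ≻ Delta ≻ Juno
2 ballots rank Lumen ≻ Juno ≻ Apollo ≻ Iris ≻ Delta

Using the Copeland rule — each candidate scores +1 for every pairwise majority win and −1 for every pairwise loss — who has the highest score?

Juno

Pairwise results:
  Delta vs Lumen: Delta wins 15–10.
  Delta vs Iris: Delta wins 15–10.
  Delta vs Apollo: Apollo wins 16–9.
  Delta vs Juno: Juno wins 14–11.
  Lumen vs Iris: Iris wins 23–2.
  Lumen vs Apollo: Apollo wins 18–7.
  Lumen vs Juno: Juno wins 18–7.
  Iris vs Apollo: Iris wins 17–8.
  Iris vs Juno: Juno wins 17–8.
  Apollo vs Juno: Juno wins 14–11.
Copeland scores (wins − losses):
  Delta: 2 − 2 = 0
  Lumen: 0 − 4 = -4
  Iris: 2 − 2 = 0
  Apollo: 2 − 2 = 0
  Juno: 4 − 0 = 4
Juno has the best Copeland score.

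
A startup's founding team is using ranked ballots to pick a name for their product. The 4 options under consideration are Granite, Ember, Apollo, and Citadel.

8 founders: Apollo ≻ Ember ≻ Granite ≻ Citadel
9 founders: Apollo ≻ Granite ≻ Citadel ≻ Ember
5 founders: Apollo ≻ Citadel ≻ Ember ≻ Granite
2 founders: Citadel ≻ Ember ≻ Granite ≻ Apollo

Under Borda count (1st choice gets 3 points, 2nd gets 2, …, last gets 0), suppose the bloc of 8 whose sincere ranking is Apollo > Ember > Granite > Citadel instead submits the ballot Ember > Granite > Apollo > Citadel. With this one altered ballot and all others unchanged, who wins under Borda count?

Apollo

Borda totals with the altered ballot: Granite 36, Ember 33, Apollo 50, Citadel 25.
The winner is unchanged: still Apollo.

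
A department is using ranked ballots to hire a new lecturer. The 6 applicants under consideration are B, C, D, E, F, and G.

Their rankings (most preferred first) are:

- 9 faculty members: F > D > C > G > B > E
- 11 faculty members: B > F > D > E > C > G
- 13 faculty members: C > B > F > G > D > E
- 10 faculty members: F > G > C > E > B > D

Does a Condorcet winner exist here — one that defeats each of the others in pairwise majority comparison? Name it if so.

No Condorcet winner

Head-to-head results (43 voters total):
B vs C: C wins 32–11.
B vs D: B wins 34–9.
B vs E: B wins 33–10.
B vs F: B wins 24–19.
B vs G: B wins 24–19.
C vs D: C wins 23–20.
C vs E: C wins 32–11.
C vs F: F wins 30–13.
C vs G: C wins 33–10.
D vs E: D wins 33–10.
D vs F: F wins 43–0.
D vs G: G wins 23–20.
E vs F: F wins 43–0.
E vs G: G wins 32–11.
F vs G: F wins 43–0.
No candidate beats all others: B beats F beats C beats B, a majority cycle.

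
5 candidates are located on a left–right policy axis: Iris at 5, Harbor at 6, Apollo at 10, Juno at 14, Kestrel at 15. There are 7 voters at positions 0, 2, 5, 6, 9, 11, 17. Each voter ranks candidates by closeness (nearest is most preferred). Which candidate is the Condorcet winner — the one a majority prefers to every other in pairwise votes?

With single-peaked preferences on a line, the Condorcet winner is the candidate closest to the median voter.
The median voter (position 6) is closest to Harbor at 6.
Check: Harbor vs Iris — voters closer to Harbor: 4 of 7.

Harbor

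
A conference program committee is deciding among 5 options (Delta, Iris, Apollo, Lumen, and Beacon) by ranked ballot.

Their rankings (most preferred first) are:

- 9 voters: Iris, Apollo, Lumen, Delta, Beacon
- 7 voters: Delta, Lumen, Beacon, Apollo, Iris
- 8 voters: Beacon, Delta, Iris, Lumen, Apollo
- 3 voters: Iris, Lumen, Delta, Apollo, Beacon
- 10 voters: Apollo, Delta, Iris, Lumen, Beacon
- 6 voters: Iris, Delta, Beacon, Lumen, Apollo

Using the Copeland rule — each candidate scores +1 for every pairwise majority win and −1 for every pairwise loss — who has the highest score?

Delta

Pairwise results:
  Delta vs Iris: Delta wins 25–18.
  Delta vs Apollo: Delta wins 24–19.
  Delta vs Lumen: Delta wins 31–12.
  Delta vs Beacon: Delta wins 35–8.
  Iris vs Apollo: Iris wins 26–17.
  Iris vs Lumen: Iris wins 36–7.
  Iris vs Beacon: Iris wins 28–15.
  Apollo vs Lumen: Lumen wins 24–19.
  Apollo vs Beacon: Apollo wins 22–21.
  Lumen vs Beacon: Lumen wins 29–14.
Copeland scores (wins − losses):
  Delta: 4 − 0 = 4
  Iris: 3 − 1 = 2
  Apollo: 1 − 3 = -2
  Lumen: 2 − 2 = 0
  Beacon: 0 − 4 = -4
Delta has the best Copeland score.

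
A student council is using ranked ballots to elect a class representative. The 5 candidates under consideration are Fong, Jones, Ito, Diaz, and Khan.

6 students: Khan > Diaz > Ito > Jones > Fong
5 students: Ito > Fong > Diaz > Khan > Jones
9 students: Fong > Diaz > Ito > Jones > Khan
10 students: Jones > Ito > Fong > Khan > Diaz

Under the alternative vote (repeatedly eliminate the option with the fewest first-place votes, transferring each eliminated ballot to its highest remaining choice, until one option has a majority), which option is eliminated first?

Round 1: Jones 10, Fong 9, Khan 6, Ito 5, Diaz 0. Diaz has the fewest and is eliminated.
Round 2: Jones 10, Fong 9, Khan 6, Ito 5. Ito has the fewest and is eliminated.
Round 3: Fong 14, Jones 10, Khan 6. Khan has the fewest and is eliminated.
Round 4: Jones 16, Fong 14. Jones has a majority.

Diaz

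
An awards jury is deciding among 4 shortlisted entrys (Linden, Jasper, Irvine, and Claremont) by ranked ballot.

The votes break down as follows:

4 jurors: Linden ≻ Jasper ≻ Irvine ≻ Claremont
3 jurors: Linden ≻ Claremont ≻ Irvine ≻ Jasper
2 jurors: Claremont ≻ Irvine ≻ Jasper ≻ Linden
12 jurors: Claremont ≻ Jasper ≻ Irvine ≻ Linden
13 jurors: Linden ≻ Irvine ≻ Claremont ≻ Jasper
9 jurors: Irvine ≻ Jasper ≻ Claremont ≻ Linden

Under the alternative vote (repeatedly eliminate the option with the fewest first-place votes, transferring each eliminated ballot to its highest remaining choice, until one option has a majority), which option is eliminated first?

Jasper

Round 1: Linden 20, Claremont 14, Irvine 9, Jasper 0. Jasper has the fewest and is eliminated.
Round 2: Linden 20, Claremont 14, Irvine 9. Irvine has the fewest and is eliminated.
Round 3: Claremont 23, Linden 20. Claremont has a majority.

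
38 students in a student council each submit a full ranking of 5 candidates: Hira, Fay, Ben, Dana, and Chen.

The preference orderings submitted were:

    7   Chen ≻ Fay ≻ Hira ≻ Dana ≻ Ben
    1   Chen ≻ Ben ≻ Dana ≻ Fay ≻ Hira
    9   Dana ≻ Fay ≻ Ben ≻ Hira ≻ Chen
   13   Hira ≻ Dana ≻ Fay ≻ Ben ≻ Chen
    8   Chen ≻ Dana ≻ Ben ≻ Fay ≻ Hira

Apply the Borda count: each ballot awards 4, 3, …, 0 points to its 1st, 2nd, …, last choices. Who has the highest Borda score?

Dana

Borda scores:
  Hira: 7·2 + 0 + 9·1 + 13·4 + 8·0 = 75
  Fay: 7·3 + 1 + 9·3 + 13·2 + 8·1 = 83
  Ben: 7·0 + 3 + 9·2 + 13·1 + 8·2 = 50
  Dana: 7·1 + 2 + 9·4 + 13·3 + 8·3 = 108
  Chen: 7·4 + 4 + 9·0 + 13·0 + 8·4 = 64
Dana has the highest total.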